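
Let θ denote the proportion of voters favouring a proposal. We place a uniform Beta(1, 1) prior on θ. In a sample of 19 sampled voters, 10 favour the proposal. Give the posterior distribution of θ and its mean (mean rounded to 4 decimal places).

Posterior: Beta(11, 10); mean ≈ 0.5238

The binomial likelihood is conjugate to the Beta prior: with 10 successes and 9 failures, the posterior is Beta(1+10, 1+9) = Beta(11, 10).
Posterior mean = α/(α+β) = 11/21 = 0.5238.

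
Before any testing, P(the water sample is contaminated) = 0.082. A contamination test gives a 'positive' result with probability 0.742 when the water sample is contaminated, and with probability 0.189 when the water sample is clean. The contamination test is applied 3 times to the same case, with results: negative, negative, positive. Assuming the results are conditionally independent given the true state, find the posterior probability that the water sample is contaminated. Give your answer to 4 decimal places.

Let H be the event that the water sample is contaminated; start with P(H) = 0.082. P('positive'|H) = 0.742, P('positive'|¬H) = 0.189.
Update on result 1 ('negative'): P(H) ← 0.258·0.0820 / (0.258·0.0820 + 0.811·0.9180) = 0.021156/0.76565 = 0.0276.
Update on result 2 ('negative'): P(H) ← 0.258·0.0276 / (0.258·0.0276 + 0.811·0.9724) = 0.0071289/0.79572 = 0.0090.
Update on result 3 ('positive'): P(H) ← 0.742·0.0090 / (0.742·0.0090 + 0.189·0.9910) = 0.0066476/0.19395 = 0.0343.

Posterior P(H) ≈ 0.0343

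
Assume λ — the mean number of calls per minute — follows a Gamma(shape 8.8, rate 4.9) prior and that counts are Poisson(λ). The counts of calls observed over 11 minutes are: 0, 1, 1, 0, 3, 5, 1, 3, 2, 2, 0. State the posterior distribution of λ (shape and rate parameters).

The Poisson likelihood adds the total count to the shape and the number of exposure periods to the rate. Here ∑xᵢ = 18 and n = 11, so shape 8.8→26.8 and rate 4.9→15.9.

Posterior: Gamma(shape=26.8, rate=15.9)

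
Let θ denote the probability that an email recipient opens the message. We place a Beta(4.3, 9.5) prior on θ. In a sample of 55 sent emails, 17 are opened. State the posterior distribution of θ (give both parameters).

The binomial likelihood is conjugate to the Beta prior: with 17 successes and 38 failures, the posterior is Beta(4.3+17, 9.5+38) = Beta(21.3, 47.5).

Posterior: Beta(21.3, 47.5)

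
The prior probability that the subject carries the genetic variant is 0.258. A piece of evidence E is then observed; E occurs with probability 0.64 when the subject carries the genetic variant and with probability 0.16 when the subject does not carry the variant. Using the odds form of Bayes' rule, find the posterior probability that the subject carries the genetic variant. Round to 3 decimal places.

Prior odds = 0.258/(1−0.258) = 0.34771.
Likelihood ratio for E = 0.64/0.16 = 4.0000.
Posterior odds = prior odds × LR = 1.3908.
Posterior probability = odds/(1+odds) = 1.3908/2.3908 = 0.582.

Posterior probability ≈ 0.582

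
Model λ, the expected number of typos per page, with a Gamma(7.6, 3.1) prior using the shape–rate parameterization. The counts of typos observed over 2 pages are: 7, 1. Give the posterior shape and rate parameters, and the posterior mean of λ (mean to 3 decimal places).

Total count ∑xᵢ = 8 over n = 2 pages.
Gamma is conjugate to the Poisson likelihood: posterior is Gamma(shape = 7.6+8 = 15.6, rate = 3.1+2 = 5.1).
Posterior mean = shape/rate = 15.6/5.1 = 3.059.

Posterior: Gamma(shape=15.6, rate=5.1); mean ≈ 3.059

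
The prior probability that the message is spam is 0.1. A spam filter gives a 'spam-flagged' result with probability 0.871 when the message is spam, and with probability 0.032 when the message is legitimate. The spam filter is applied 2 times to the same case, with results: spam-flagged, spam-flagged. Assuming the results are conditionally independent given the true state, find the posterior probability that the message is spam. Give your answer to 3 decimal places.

Posterior P(H) ≈ 0.988

With H the event that the message is spam, the joint likelihood of the observed sequence is P(data|H) = 0.871·0.871 = 0.75864 and P(data|¬H) = 0.032·0.032 = 0.0010240.
Bayes: P(H|data) = 0.1·0.75864 / (0.1·0.75864 + 0.9·0.0010240) = 0.075864/0.076786 = 0.9880.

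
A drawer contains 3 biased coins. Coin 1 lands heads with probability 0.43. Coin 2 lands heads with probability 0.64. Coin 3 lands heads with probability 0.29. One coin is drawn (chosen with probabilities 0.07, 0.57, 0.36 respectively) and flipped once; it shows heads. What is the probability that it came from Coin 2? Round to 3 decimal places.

Tabulate prior·likelihood by source: [1] prior 0.07, lik 0.43, product 0.03010; [2] prior 0.57, lik 0.64, product 0.3648; [3] prior 0.36, lik 0.29, product 0.1044.
Normalizing constant = 0.49930; the posterior for Coin 2 is its product over the sum, 0.3648/0.49930 = 0.731.

Posterior probability ≈ 0.731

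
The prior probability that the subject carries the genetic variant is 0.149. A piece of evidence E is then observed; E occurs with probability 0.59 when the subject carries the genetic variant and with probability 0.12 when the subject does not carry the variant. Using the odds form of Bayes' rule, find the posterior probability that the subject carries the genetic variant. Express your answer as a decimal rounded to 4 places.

Prior odds = 0.149/(1−0.149) = 0.17509.
Likelihood ratio for E = 0.59/0.12 = 4.9167.
Posterior odds = prior odds × LR = 0.86085.
Posterior probability = odds/(1+odds) = 0.86085/1.8608 = 0.4626.

Posterior probability ≈ 0.4626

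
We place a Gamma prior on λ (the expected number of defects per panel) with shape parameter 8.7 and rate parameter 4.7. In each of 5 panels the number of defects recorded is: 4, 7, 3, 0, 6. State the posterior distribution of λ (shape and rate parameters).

The Poisson likelihood adds the total count to the shape and the number of exposure periods to the rate. Here ∑xᵢ = 20 and n = 5, so shape 8.7→28.7 and rate 4.7→9.7.

Posterior: Gamma(shape=28.7, rate=9.7)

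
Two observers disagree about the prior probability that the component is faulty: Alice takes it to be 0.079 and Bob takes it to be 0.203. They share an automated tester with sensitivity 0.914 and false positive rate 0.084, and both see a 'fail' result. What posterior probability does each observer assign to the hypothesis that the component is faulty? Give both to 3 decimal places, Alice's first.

The likelihood ratio for a 'fail' result is 0.914/0.084 = 10.881.
Alice: prior odds 0.079/0.921 = 0.085776; posterior odds 0.93333; posterior probability 0.483.
Bob: prior odds 0.203/0.797 = 0.25471; posterior odds 2.7714; posterior probability 0.735.

Alice: 0.483; Bob: 0.735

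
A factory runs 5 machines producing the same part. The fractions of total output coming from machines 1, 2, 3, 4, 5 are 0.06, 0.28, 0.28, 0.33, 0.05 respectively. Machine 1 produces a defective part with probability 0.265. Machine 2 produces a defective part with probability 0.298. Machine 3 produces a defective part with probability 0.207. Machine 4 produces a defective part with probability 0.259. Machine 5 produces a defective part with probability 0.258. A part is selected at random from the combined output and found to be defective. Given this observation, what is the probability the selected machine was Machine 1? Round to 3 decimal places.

Posterior probability ≈ 0.062

Tabulate prior·likelihood by source: [1] prior 0.06, lik 0.265, product 0.01590; [2] prior 0.28, lik 0.298, product 0.08344; [3] prior 0.28, lik 0.207, product 0.05796; [4] prior 0.33, lik 0.259, product 0.08547; [5] prior 0.05, lik 0.258, product 0.01290.
Normalizing constant = 0.25567; the posterior for Machine 1 is its product over the sum, 0.01590/0.25567 = 0.062.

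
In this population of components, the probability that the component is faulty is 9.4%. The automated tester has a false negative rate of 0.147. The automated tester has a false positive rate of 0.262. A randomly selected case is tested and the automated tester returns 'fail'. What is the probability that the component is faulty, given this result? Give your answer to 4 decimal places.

Write H for 'the component is faulty'. Prior odds H:¬H = 0.094/0.906 = 0.10375. For the 'fail' outcome, the likelihood ratio is 0.853/0.262 = 3.2557.
Posterior odds = 0.10375 × 3.2557 = 0.33779, so P(H|E) = 0.33779/(1+0.33779) = 0.2525.

P(H | E) ≈ 0.2525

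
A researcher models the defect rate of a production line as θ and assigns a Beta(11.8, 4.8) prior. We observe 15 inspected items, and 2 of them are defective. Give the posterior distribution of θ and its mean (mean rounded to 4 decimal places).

Observing 2 successes and 13 failures updates Beta(11.8, 4.8) by adding the success and failure counts to the two shape parameters: α = 11.8+2 = 13.8, β = 4.8+13 = 17.8.
Posterior mean = α/(α+β) = 13.8/31.6 = 0.4367.

Posterior: Beta(13.8, 17.8); mean ≈ 0.4367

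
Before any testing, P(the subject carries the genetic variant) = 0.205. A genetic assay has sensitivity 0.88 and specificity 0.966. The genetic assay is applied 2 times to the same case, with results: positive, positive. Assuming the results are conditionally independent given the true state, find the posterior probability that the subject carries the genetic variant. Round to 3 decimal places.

Posterior P(H) ≈ 0.994

With H the event that the subject carries the genetic variant, the joint likelihood of the observed sequence is P(data|H) = 0.88·0.88 = 0.77440 and P(data|¬H) = 0.034·0.034 = 0.0011560.
Bayes: P(H|data) = 0.205·0.77440 / (0.205·0.77440 + 0.795·0.0011560) = 0.15875/0.15967 = 0.9942.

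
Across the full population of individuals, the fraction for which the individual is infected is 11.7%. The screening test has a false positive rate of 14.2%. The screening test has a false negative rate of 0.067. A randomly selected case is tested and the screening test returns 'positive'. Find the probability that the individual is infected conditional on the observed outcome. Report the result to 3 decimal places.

Write H for 'the individual is infected'. Prior odds H:¬H = 0.117/0.883 = 0.13250. For the 'positive' outcome, the likelihood ratio is 0.933/0.142 = 6.5704.
Posterior odds = 0.13250 × 6.5704 = 0.87060, so P(H|E) = 0.87060/(1+0.87060) = 0.465.

P(H | E) ≈ 0.465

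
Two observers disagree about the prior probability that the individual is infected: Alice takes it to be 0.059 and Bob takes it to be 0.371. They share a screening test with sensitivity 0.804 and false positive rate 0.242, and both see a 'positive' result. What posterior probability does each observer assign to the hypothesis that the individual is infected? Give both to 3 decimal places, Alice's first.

Alice: 0.172; Bob: 0.662

P('+'|H) = 0.804, P('+'|¬H) = 0.242.
Alice: numerator 0.804·0.059 = 0.047436; evidence = 0.047436+0.242·0.941 = 0.27516; posterior = 0.172.
Bob: numerator 0.804·0.371 = 0.29828; evidence = 0.29828+0.242·0.629 = 0.45050; posterior = 0.662.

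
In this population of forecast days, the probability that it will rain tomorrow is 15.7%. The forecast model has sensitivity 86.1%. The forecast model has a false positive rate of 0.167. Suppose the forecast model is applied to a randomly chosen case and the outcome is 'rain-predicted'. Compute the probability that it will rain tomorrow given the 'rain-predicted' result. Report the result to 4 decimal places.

Let H be the event that it will rain tomorrow. P(H) = 0.157, so P(¬H) = 0.843. With E the 'rain-predicted' result, P(E|H) = 0.861 and P(E|¬H) = 0.167.
P(E) = 0.861·0.157 + 0.167·0.843 = 0.13518 + 0.14078 = 0.27596.
By Bayes' theorem, P(H|E) = 0.13518 / 0.27596 = 0.4898.

P(H | E) ≈ 0.4898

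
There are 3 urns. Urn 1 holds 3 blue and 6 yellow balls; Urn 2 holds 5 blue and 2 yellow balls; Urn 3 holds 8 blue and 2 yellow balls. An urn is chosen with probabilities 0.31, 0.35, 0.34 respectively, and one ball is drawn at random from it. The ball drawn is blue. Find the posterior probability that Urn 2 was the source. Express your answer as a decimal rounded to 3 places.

P(blue|Urn 1) = 0.3333; P(blue|Urn 2) = 0.7143; P(blue|Urn 3) = 0.8.
Prior × likelihood for each source: 0.31·0.3333=0.1033, 0.35·0.7143=0.2500, 0.34·0.8=0.2720. Summing gives P(blue) = 0.62533.
P(Urn 2 | blue) = 0.2500 / 0.62533 = 0.400.

Posterior probability ≈ 0.400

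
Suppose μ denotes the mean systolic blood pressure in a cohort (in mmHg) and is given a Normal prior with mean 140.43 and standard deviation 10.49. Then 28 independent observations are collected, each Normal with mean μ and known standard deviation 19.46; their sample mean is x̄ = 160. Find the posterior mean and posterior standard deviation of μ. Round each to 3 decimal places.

Posterior mean ≈ 157.858; posterior SD ≈ 3.470

With known σ, the Normal prior is conjugate. Weight on the data is w = (n/σ²)/(n/σ² + 1/τ₀²) = 0.0739388/(0.0739388+0.00908760) = 0.89055.
Posterior mean = w·x̄ + (1−w)·μ₀ = 0.89055·160 + 0.10945·140.43 = 157.858. Posterior variance = 1/(0.0739388+0.00908760) = 12.0444, so SD = 3.470.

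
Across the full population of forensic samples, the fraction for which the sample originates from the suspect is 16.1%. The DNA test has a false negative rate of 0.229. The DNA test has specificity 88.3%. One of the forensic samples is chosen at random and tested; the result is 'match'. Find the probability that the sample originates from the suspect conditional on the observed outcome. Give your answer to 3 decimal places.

P(H | E) ≈ 0.558

Write H for 'the sample originates from the suspect'. Prior odds H:¬H = 0.161/0.839 = 0.19190. For the 'match' outcome, the likelihood ratio is 0.771/0.117 = 6.5897.
Posterior odds = 0.19190 × 6.5897 = 1.2645, so P(H|E) = 1.2645/(1+1.2645) = 0.558.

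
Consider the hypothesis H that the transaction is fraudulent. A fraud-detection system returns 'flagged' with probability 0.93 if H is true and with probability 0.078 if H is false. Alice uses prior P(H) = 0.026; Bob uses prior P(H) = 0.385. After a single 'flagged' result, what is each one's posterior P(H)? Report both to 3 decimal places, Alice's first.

Alice: 0.241; Bob: 0.882

P('+'|H) = 0.93, P('+'|¬H) = 0.078.
Alice: numerator 0.93·0.026 = 0.024180; evidence = 0.024180+0.078·0.974 = 0.10015; posterior = 0.241.
Bob: numerator 0.93·0.385 = 0.35805; evidence = 0.35805+0.078·0.615 = 0.40602; posterior = 0.882.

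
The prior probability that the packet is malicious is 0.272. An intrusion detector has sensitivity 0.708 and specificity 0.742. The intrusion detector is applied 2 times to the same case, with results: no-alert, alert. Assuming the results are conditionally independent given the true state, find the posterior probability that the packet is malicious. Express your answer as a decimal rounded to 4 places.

Let H be the event that the packet is malicious; start with P(H) = 0.272. P('alert'|H) = 0.708, P('alert'|¬H) = 0.258.
Update on result 1 ('no-alert'): P(H) ← 0.292·0.2720 / (0.292·0.2720 + 0.742·0.7280) = 0.079424/0.61960 = 0.1282.
Update on result 2 ('alert'): P(H) ← 0.708·0.1282 / (0.708·0.1282 + 0.258·0.8718) = 0.090756/0.31568 = 0.2875.

Posterior P(H) ≈ 0.2875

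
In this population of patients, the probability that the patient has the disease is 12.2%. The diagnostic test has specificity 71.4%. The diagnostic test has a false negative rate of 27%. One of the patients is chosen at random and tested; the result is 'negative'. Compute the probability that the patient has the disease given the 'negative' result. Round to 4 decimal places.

P(H | E) ≈ 0.0499

Write H for 'the patient has the disease'. Prior odds H:¬H = 0.122/0.878 = 0.13895. For the 'negative' outcome, the likelihood ratio is 0.27/0.714 = 0.37815.
Posterior odds = 0.13895 × 0.37815 = 0.052545, so P(H|E) = 0.052545/(1+0.052545) = 0.0499.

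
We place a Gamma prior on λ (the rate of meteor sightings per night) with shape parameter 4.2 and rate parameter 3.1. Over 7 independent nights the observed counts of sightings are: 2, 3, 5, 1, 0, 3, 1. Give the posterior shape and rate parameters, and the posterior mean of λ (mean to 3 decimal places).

Posterior: Gamma(shape=19.2, rate=10.1); mean ≈ 1.901

The Poisson likelihood adds the total count to the shape and the number of exposure periods to the rate. Here ∑xᵢ = 15 and n = 7, so shape 4.2→19.2 and rate 3.1→10.1.
E[λ | data] = 19.2/10.1 = 1.901.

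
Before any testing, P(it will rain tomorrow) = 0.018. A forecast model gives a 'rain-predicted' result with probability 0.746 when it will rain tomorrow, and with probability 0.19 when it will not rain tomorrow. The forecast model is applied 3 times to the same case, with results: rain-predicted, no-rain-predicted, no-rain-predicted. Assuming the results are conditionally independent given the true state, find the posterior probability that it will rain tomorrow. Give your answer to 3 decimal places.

Let H be the event that it will rain tomorrow; start with P(H) = 0.018. P('rain-predicted'|H) = 0.746, P('rain-predicted'|¬H) = 0.19.
Update on result 1 ('rain-predicted'): P(H) ← 0.746·0.0180 / (0.746·0.0180 + 0.19·0.9820) = 0.013428/0.20001 = 0.0671.
Update on result 2 ('no-rain-predicted'): P(H) ← 0.254·0.0671 / (0.254·0.0671 + 0.81·0.9329) = 0.017053/0.77267 = 0.0221.
Update on result 3 ('no-rain-predicted'): P(H) ← 0.254·0.0221 / (0.254·0.0221 + 0.81·0.9779) = 0.0056058/0.79773 = 0.0070.

Posterior P(H) ≈ 0.007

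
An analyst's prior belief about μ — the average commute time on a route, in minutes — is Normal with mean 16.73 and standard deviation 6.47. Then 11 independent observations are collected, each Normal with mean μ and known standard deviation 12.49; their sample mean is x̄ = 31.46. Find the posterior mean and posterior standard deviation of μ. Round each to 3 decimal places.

Prior precision 1/τ₀² = 1/6.47² = 0.0238886; data precision n/σ² = 11/12.49² = 0.0705128.
Posterior precision = 0.0238886 + 0.0705128 = 0.0944014, giving posterior SD = 1/√0.0944014 = 3.255.
Posterior mean = (0.0238886·16.73 + 0.0705128·31.46) / 0.0944014 = 27.733.

Posterior mean ≈ 27.733; posterior SD ≈ 3.255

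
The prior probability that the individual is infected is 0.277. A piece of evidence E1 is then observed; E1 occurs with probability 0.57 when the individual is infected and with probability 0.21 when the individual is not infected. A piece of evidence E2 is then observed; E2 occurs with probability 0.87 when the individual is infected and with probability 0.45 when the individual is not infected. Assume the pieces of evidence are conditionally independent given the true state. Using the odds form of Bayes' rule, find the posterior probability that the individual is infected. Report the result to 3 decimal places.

Prior odds = 0.277/(1−0.277) = 0.38313. In log-odds, ln(0.38313) = -0.95939.
Add log likelihood ratios: ln(2.7143) + ln(1.9333) = 1.6578.
Posterior log-odds = 0.69838, so posterior odds = exp(0.69838) = 2.0105. Converting, P(H|E) = 2.0105/3.0105 = 0.668.

Posterior probability ≈ 0.668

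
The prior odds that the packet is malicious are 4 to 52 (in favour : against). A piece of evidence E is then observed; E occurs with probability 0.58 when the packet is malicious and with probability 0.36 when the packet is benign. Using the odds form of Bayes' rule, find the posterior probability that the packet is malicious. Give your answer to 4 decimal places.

Prior odds = 4/52 = 0.076923.
Likelihood ratio for E = 0.58/0.36 = 1.6111.
Posterior odds = prior odds × LR = 0.12393.
Posterior probability = odds/(1+odds) = 0.12393/1.1239 = 0.1103.

Posterior probability ≈ 0.1103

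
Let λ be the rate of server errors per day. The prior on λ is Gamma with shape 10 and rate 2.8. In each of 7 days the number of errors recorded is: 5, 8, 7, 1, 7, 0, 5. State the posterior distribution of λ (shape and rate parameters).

The Poisson likelihood adds the total count to the shape and the number of exposure periods to the rate. Here ∑xᵢ = 33 and n = 7, so shape 10→43 and rate 2.8→9.8.

Posterior: Gamma(shape=43, rate=9.8)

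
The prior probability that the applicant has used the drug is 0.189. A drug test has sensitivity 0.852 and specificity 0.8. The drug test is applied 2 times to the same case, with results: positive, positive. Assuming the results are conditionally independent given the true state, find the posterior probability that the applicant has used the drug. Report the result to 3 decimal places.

Let H be the event that the applicant has used the drug; start with P(H) = 0.189. P('positive'|H) = 0.852, P('positive'|¬H) = 0.2.
Update on result 1 ('positive'): P(H) ← 0.852·0.1890 / (0.852·0.1890 + 0.2·0.8110) = 0.16103/0.32323 = 0.4982.
Update on result 2 ('positive'): P(H) ← 0.852·0.4982 / (0.852·0.4982 + 0.2·0.5018) = 0.42446/0.52482 = 0.8088.

Posterior P(H) ≈ 0.809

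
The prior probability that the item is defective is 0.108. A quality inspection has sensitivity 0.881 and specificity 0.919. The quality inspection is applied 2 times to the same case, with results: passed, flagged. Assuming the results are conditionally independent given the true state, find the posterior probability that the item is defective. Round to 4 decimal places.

Let H be the event that the item is defective; start with P(H) = 0.108. P('flagged'|H) = 0.881, P('flagged'|¬H) = 0.081.
Update on result 1 ('passed'): P(H) ← 0.119·0.1080 / (0.119·0.1080 + 0.919·0.8920) = 0.012852/0.83260 = 0.0154.
Update on result 2 ('flagged'): P(H) ← 0.881·0.0154 / (0.881·0.0154 + 0.081·0.9846) = 0.013599/0.093349 = 0.1457.

Posterior P(H) ≈ 0.1457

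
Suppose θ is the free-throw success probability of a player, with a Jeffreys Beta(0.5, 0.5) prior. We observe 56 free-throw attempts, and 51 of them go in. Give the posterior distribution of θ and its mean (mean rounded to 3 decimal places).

Posterior: Beta(51.5, 5.5); mean ≈ 0.904

Observing 51 successes and 5 failures updates Beta(0.5, 0.5) by adding the success and failure counts to the two shape parameters: α = 0.5+51 = 51.5, β = 0.5+5 = 5.5.
Posterior mean = α/(α+β) = 51.5/57 = 0.904.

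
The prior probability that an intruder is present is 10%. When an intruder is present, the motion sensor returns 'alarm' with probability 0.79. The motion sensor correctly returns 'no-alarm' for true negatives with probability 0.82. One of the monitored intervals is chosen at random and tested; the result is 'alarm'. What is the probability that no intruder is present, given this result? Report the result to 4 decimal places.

Let H be the event that an intruder is present. P(H) = 0.1, so P(¬H) = 0.9. With E the 'alarm' result, P(E|H) = 0.79 and P(E|¬H) = 0.18.
P(E) = 0.79·0.1 + 0.18·0.9 = 0.079000 + 0.16200 = 0.24100.
By Bayes' theorem, P(H|E) = 0.079000 / 0.24100 = 0.3278. Hence P(¬H|E) = 1 − 0.3278 = 0.6722.

P(¬H | E) ≈ 0.6722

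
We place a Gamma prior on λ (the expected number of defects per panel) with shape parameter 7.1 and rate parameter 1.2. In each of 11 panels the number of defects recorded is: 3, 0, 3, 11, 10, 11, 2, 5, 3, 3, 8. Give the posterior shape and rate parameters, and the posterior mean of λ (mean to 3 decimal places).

Total count ∑xᵢ = 59 over n = 11 panels.
Gamma is conjugate to the Poisson likelihood: posterior is Gamma(shape = 7.1+59 = 66.1, rate = 1.2+11 = 12.2).
Posterior mean = shape/rate = 66.1/12.2 = 5.418.

Posterior: Gamma(shape=66.1, rate=12.2); mean ≈ 5.418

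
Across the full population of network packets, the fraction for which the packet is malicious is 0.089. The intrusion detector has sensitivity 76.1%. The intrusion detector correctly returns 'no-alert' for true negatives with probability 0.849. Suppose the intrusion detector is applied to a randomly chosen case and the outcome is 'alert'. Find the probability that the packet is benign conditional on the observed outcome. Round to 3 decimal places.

P(¬H | E) ≈ 0.670

Let H be the event that the packet is malicious. P(H) = 0.089, so P(¬H) = 0.911. With E the 'alert' result, P(E|H) = 0.761 and P(E|¬H) = 0.151.
P(E) = 0.761·0.089 + 0.151·0.911 = 0.067729 + 0.13756 = 0.20529.
By Bayes' theorem, P(H|E) = 0.067729 / 0.20529 = 0.330. Hence P(¬H|E) = 1 − 0.330 = 0.670.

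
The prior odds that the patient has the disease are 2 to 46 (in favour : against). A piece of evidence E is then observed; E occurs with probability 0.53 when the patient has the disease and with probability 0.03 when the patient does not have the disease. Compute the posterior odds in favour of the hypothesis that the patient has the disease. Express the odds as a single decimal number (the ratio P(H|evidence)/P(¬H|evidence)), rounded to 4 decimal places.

Prior odds = 2/46 = 0.043478.
Likelihood ratio for E = 0.53/0.03 = 17.667.
Posterior odds = prior odds × LR = 0.76812.

Posterior odds ≈ 0.7681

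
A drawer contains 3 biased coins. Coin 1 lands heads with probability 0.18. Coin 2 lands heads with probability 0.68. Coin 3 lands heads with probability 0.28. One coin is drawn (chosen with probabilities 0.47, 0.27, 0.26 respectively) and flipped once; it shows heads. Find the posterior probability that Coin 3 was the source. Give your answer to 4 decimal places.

Tabulate prior·likelihood by source: [1] prior 0.47, lik 0.18, product 0.08460; [2] prior 0.27, lik 0.68, product 0.1836; [3] prior 0.26, lik 0.28, product 0.07280.
Normalizing constant = 0.34100; the posterior for Coin 3 is its product over the sum, 0.07280/0.34100 = 0.2135.

Posterior probability ≈ 0.2135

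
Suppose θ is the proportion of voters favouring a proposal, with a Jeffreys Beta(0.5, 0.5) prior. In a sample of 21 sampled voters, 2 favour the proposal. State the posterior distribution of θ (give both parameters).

Observing 2 successes and 19 failures updates Beta(0.5, 0.5) by adding the success and failure counts to the two shape parameters: α = 0.5+2 = 2.5, β = 0.5+19 = 19.5.

Posterior: Beta(2.5, 19.5)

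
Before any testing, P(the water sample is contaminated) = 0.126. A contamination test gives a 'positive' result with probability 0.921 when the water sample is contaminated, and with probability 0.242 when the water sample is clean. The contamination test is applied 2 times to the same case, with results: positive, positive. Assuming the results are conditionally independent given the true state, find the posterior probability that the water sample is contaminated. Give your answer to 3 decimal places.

Let H be the event that the water sample is contaminated; start with P(H) = 0.126. P('positive'|H) = 0.921, P('positive'|¬H) = 0.242.
Update on result 1 ('positive'): P(H) ← 0.921·0.1260 / (0.921·0.1260 + 0.242·0.8740) = 0.11605/0.32755 = 0.3543.
Update on result 2 ('positive'): P(H) ← 0.921·0.3543 / (0.921·0.3543 + 0.242·0.6457) = 0.32629/0.48256 = 0.6762.

Posterior P(H) ≈ 0.676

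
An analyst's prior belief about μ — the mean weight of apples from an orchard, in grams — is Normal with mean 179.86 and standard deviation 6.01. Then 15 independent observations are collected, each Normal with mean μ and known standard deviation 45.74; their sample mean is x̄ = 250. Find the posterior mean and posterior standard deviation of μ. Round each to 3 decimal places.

Posterior mean ≈ 194.288; posterior SD ≈ 5.356

With known σ, the Normal prior is conjugate. Weight on the data is w = (n/σ²)/(n/σ² + 1/τ₀²) = 0.00716967/(0.00716967+0.0276854) = 0.20570.
Posterior mean = w·x̄ + (1−w)·μ₀ = 0.20570·250 + 0.79430·179.86 = 194.288. Posterior variance = 1/(0.00716967+0.0276854) = 28.6902, so SD = 5.356.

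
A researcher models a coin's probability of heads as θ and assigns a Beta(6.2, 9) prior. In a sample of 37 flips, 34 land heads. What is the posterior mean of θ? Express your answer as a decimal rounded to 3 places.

Posterior mean ≈ 0.770

Observing 34 successes and 3 failures updates Beta(6.2, 9) by adding the success and failure counts to the two shape parameters: α = 6.2+34 = 40.2, β = 9+3 = 12.
E[θ | data] = 40.2/(40.2+12) = 0.770.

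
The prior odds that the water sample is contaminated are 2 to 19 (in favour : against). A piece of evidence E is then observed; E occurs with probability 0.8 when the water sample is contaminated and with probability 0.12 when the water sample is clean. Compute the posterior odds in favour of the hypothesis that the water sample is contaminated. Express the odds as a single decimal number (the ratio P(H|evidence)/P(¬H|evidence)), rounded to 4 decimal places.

Prior odds = 2/19 = 0.10526. In log-odds, ln(0.10526) = -2.2513.
Add log likelihood ratio: ln(6.6667) = 1.8971.
Posterior log-odds = -0.35417, so posterior odds = exp(-0.35417) = 0.70175.

Posterior odds ≈ 0.7018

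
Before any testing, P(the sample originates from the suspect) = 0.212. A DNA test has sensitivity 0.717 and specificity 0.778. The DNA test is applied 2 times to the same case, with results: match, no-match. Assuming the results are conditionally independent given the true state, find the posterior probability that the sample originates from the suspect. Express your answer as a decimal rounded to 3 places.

With H the event that the sample originates from the suspect, the joint likelihood of the observed sequence is P(data|H) = 0.717·0.283 = 0.20291 and P(data|¬H) = 0.222·0.778 = 0.17272.
Bayes: P(H|data) = 0.212·0.20291 / (0.212·0.20291 + 0.788·0.17272) = 0.043017/0.17912 = 0.2402.

Posterior P(H) ≈ 0.240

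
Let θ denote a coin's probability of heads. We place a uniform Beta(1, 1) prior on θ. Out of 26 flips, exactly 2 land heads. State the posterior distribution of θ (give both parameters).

Posterior: Beta(3, 25)

The binomial likelihood is conjugate to the Beta prior: with 2 successes and 24 failures, the posterior is Beta(1+2, 1+24) = Beta(3, 25).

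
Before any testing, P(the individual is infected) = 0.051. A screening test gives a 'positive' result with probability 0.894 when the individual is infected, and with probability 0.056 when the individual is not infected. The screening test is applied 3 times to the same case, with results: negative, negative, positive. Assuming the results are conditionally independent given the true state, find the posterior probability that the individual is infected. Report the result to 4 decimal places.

With H the event that the individual is infected, the joint likelihood of the observed sequence is P(data|H) = 0.106·0.106·0.894 = 0.010045 and P(data|¬H) = 0.944·0.944·0.056 = 0.049904.
Bayes: P(H|data) = 0.051·0.010045 / (0.051·0.010045 + 0.949·0.049904) = 0.00051229/0.047871 = 0.0107.

Posterior P(H) ≈ 0.0107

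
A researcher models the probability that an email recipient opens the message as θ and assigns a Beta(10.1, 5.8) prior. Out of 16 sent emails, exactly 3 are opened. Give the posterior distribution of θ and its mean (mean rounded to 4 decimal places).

Observing 3 successes and 13 failures updates Beta(10.1, 5.8) by adding the success and failure counts to the two shape parameters: α = 10.1+3 = 13.1, β = 5.8+13 = 18.8.
Posterior mean = α/(α+β) = 13.1/31.9 = 0.4107.

Posterior: Beta(13.1, 18.8); mean ≈ 0.4107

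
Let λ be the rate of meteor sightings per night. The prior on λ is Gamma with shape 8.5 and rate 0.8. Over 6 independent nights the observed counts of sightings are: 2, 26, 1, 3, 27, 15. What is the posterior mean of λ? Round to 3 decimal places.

Posterior mean ≈ 12.132

Total count ∑xᵢ = 74 over n = 6 nights.
Gamma is conjugate to the Poisson likelihood: posterior is Gamma(shape = 8.5+74 = 82.5, rate = 0.8+6 = 6.8).
Posterior mean = shape/rate = 82.5/6.8 = 12.132.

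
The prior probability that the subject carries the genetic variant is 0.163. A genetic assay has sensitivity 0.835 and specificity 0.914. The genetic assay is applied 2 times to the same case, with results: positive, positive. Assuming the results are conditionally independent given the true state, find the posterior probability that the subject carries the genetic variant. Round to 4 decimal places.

Posterior P(H) ≈ 0.9483

Let H be the event that the subject carries the genetic variant; start with P(H) = 0.163. P('positive'|H) = 0.835, P('positive'|¬H) = 0.086.
Update on result 1 ('positive'): P(H) ← 0.835·0.1630 / (0.835·0.1630 + 0.086·0.8370) = 0.13611/0.20809 = 0.6541.
Update on result 2 ('positive'): P(H) ← 0.835·0.6541 / (0.835·0.6541 + 0.086·0.3459) = 0.54615/0.57590 = 0.9483.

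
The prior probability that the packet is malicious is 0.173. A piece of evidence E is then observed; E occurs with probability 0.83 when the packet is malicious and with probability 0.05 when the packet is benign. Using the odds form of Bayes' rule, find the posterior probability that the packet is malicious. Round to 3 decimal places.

Prior odds = 0.173/(1−0.173) = 0.20919. In log-odds, ln(0.20919) = -1.5645.
Add log likelihood ratio: ln(16.600) = 2.8094.
Posterior log-odds = 1.2449, so posterior odds = exp(1.2449) = 3.4726. Converting, P(H|E) = 3.4726/4.4726 = 0.776.

Posterior probability ≈ 0.776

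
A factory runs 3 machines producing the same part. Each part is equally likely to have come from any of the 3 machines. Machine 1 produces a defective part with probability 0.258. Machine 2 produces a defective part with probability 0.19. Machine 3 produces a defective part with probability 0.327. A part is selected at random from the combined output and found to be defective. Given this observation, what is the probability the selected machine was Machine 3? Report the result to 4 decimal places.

Tabulate prior·likelihood by source: [1] prior 0.333333, lik 0.258, product 0.08600; [2] prior 0.333333, lik 0.19, product 0.06333; [3] prior 0.333333, lik 0.327, product 0.1090.
Normalizing constant = 0.25833; the posterior for Machine 3 is its product over the sum, 0.1090/0.25833 = 0.4219.

Posterior probability ≈ 0.4219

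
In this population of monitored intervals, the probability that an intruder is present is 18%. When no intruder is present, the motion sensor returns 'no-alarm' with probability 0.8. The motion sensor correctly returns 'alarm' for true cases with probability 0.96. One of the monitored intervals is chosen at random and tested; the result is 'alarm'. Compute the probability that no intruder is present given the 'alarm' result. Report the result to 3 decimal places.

Write H for 'an intruder is present'. Prior odds H:¬H = 0.18/0.82 = 0.21951. For the 'alarm' outcome, the likelihood ratio is 0.96/0.2 = 4.8000.
Posterior odds = 0.21951 × 4.8000 = 1.0537, so P(H|E) = 1.0537/(1+1.0537) = 0.513. Then P(¬H|E) = 1 − 0.513 = 0.487.

P(¬H | E) ≈ 0.487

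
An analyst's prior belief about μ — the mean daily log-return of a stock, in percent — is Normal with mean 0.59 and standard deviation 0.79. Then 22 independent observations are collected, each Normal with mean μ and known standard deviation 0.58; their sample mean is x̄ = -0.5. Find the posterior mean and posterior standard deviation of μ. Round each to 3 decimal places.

Prior precision 1/τ₀² = 1/0.79² = 1.60231; data precision n/σ² = 22/0.58² = 65.3983.
Posterior precision = 1.60231 + 65.3983 = 67.0006, giving posterior SD = 1/√67.0006 = 0.122.
Posterior mean = (1.60231·0.59 + 65.3983·-0.5) / 67.0006 = -0.474.

Posterior mean ≈ -0.474; posterior SD ≈ 0.122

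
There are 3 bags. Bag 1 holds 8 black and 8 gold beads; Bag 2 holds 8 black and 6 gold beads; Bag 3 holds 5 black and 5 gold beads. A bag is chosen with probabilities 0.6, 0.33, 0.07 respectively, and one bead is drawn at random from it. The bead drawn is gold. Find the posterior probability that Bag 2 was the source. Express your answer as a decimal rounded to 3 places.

Posterior probability ≈ 0.297

P(gold|Bag 1) = 0.5; P(gold|Bag 2) = 0.4286; P(gold|Bag 3) = 0.5.
Prior × likelihood for each source: 0.6·0.5=0.3000, 0.33·0.4286=0.1414, 0.07·0.5=0.03500. Summing gives P(gold) = 0.47643.
P(Bag 2 | gold) = 0.1414 / 0.47643 = 0.297.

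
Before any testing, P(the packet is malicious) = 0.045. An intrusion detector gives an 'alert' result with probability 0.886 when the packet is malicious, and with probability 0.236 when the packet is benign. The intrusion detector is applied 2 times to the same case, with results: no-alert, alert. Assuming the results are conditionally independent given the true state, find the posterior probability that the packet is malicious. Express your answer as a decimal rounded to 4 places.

Posterior P(H) ≈ 0.0257

With H the event that the packet is malicious, the joint likelihood of the observed sequence is P(data|H) = 0.114·0.886 = 0.10100 and P(data|¬H) = 0.764·0.236 = 0.18030.
Bayes: P(H|data) = 0.045·0.10100 / (0.045·0.10100 + 0.955·0.18030) = 0.0045452/0.17674 = 0.0257.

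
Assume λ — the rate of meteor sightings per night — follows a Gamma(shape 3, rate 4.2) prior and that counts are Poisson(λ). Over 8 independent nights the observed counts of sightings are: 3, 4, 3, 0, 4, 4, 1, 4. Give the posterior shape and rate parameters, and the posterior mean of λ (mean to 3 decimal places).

The Poisson likelihood adds the total count to the shape and the number of exposure periods to the rate. Here ∑xᵢ = 23 and n = 8, so shape 3→26 and rate 4.2→12.2.
Posterior mean = shape/rate = 26/12.2 = 2.131.

Posterior: Gamma(shape=26, rate=12.2); mean ≈ 2.131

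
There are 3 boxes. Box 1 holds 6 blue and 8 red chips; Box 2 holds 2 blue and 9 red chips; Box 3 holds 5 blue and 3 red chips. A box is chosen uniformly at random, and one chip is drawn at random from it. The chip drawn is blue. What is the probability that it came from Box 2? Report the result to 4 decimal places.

P(blue|Box 1) = 0.4286; P(blue|Box 2) = 0.1818; P(blue|Box 3) = 0.625.
Prior × likelihood for each source: 0.333333·0.4286=0.1429, 0.333333·0.1818=0.06061, 0.333333·0.625=0.2083. Summing gives P(blue) = 0.41180.
P(Box 2 | blue) = 0.06061 / 0.41180 = 0.1472.

Posterior probability ≈ 0.1472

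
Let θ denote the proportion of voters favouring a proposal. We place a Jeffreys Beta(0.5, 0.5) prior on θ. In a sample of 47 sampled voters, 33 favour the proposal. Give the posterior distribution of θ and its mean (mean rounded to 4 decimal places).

Posterior: Beta(33.5, 14.5); mean ≈ 0.6979

The binomial likelihood is conjugate to the Beta prior: with 33 successes and 14 failures, the posterior is Beta(0.5+33, 0.5+14) = Beta(33.5, 14.5).
Posterior mean = α/(α+β) = 33.5/48 = 0.6979.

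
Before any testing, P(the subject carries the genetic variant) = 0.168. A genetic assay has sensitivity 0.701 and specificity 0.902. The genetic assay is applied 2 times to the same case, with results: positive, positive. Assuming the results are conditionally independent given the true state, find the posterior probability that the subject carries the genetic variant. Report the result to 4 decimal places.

Let H be the event that the subject carries the genetic variant; start with P(H) = 0.168. P('positive'|H) = 0.701, P('positive'|¬H) = 0.098.
Update on result 1 ('positive'): P(H) ← 0.701·0.1680 / (0.701·0.1680 + 0.098·0.8320) = 0.11777/0.19930 = 0.5909.
Update on result 2 ('positive'): P(H) ← 0.701·0.5909 / (0.701·0.5909 + 0.098·0.4091) = 0.41422/0.45431 = 0.9118.

Posterior P(H) ≈ 0.9118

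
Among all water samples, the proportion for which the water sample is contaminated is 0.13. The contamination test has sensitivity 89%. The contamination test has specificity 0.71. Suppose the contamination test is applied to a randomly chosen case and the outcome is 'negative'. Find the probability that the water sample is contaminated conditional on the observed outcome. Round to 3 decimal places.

P(H | E) ≈ 0.023

Let H be the event that the water sample is contaminated. P(H) = 0.13, so P(¬H) = 0.87. With E the 'negative' result, P(E|H) = 0.11 and P(E|¬H) = 0.71.
P(E) = 0.11·0.13 + 0.71·0.87 = 0.014300 + 0.61770 = 0.63200.
By Bayes' theorem, P(H|E) = 0.014300 / 0.63200 = 0.023.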